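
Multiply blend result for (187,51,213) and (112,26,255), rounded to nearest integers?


Multiply: C = A×B/255, rounded to nearest integer
R: 187×112/255 = 20944/255 ≈ 82.133 → 82
G: 51×26/255 = 1326/255 ≈ 5.200 → 5
B: 213×255/255 = 54315/255 ≈ 213.000 → 213
= RGB(82, 5, 213)


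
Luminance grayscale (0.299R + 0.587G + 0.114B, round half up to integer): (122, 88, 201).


Gray = 0.299×R + 0.587×G + 0.114×B
Gray = 0.299×122 + 0.587×88 + 0.114×201
Gray = 36.478 + 51.656 + 22.914
Gray = 111.048 → round half up → 111
Gray = 111


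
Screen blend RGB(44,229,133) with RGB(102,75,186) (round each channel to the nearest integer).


Screen: C = 255 - (255-A)×(255-B)/255, rounded to nearest integer
R: 255 - (255-44)×(255-102)/255 = 255 - 32283/255 ≈ 255 - 126.600 = 128.400 → 128
G: 255 - (255-229)×(255-75)/255 = 255 - 4680/255 ≈ 255 - 18.353 = 236.647 → 237
B: 255 - (255-133)×(255-186)/255 = 255 - 8418/255 ≈ 255 - 33.012 = 221.988 → 222
= RGB(128, 237, 222)


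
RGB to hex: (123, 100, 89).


R = 123 → 7B (hex)
G = 100 → 64 (hex)
B = 89 → 59 (hex)
Hex = #7B6459


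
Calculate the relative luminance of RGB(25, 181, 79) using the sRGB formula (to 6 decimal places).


Linearize each channel (sRGB transfer function): c = v/255; c_lin = c/12.92 if c ≤ 0.04045, else ((c+0.055)/1.055)^2.4
  R: 25/255 ≈ 0.098039 > 0.04045 → ((0.098039+0.055)/1.055)^2.4 ≈ 0.009721
  G: 181/255 ≈ 0.709804 > 0.04045 → ((0.709804+0.055)/1.055)^2.4 ≈ 0.462077
  B: 79/255 ≈ 0.309804 > 0.04045 → ((0.309804+0.055)/1.055)^2.4 ≈ 0.078187
R_lin = 0.009721, G_lin = 0.462077, B_lin = 0.078187
L = 0.2126×R + 0.7152×G + 0.0722×B
L = 0.2126×0.009721 + 0.7152×0.462077 + 0.0722×0.078187
L ≈ 0.338189


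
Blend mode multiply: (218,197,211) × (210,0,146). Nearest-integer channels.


Multiply: C = A×B/255, rounded to nearest integer
R: 218×210/255 = 45780/255 ≈ 179.529 → 180
G: 197×0/255 = 0/255 ≈ 0.000 → 0
B: 211×146/255 = 30806/255 ≈ 120.808 → 121
= RGB(180, 0, 121)


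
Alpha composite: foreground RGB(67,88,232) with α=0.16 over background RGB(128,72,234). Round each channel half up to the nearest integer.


C = α×F + (1-α)×B, with 1-α = 0.84
R: 0.16×67 + 0.84×128 = 10.72 + 107.52 = 118.24 → 118
G: 0.16×88 + 0.84×72 = 14.08 + 60.48 = 74.56 → 75
B: 0.16×232 + 0.84×234 = 37.12 + 196.56 = 233.68 → 234
= RGB(118, 75, 234)


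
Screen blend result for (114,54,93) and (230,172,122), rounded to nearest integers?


Screen: C = 255 - (255-A)×(255-B)/255, rounded to nearest integer
R: 255 - (255-114)×(255-230)/255 = 255 - 3525/255 ≈ 255 - 13.824 = 241.176 → 241
G: 255 - (255-54)×(255-172)/255 = 255 - 16683/255 ≈ 255 - 65.424 = 189.576 → 190
B: 255 - (255-93)×(255-122)/255 = 255 - 21546/255 ≈ 255 - 84.494 = 170.506 → 171
= RGB(241, 190, 171)


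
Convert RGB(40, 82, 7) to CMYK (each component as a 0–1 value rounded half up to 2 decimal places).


R'=40/255≈0.1569, G'=82/255≈0.3216, B'=7/255≈0.0275
K = 1 - max(R',G',B') = 1 - 82/255 = 173/255 = 0.67843… → 0.68
(1-R'-K)/(1-K) simplifies to (max-R)/max with max = 82:
C = (82-40)/82 = 42/82 = 0.51219… → 0.51
M = (82-82)/82 = 0/82 = 0 → 0.00
Y = (82-7)/82 = 75/82 = 0.91463… → 0.91
= CMYK(0.51, 0.00, 0.91, 0.68)


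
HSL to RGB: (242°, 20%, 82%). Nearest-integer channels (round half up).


H=242°, S=0.20, L=0.82
C = (1-|2L-1|)×S = (1-|0.64|)×0.20 = 0.072
H' = H/60 = 242/60 ≈ 4.0333; X = C×(1-|H' mod 2 - 1|) = 0.0024
m = L - C/2 = 0.82 - 0.036 = 0.784
Sector ⌊H'⌋ = 4 → (R',G',B') = (0.0024, 0.0, 0.072)
RGB = ((R'+m)×255, (G'+m)×255, (B'+m)×255) = (200.532, 199.92, 218.28)
Round half up → RGB(201, 200, 218)


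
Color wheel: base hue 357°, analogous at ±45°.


Base hue: 357°
Left analog: (357 - 45) mod 360 = 312°
Right analog: (357 + 45) mod 360 = 42°
Analogous hues = 312° and 42°


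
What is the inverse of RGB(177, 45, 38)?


Invert: (255-R, 255-G, 255-B)
R: 255-177 = 78
G: 255-45 = 210
B: 255-38 = 217
= RGB(78, 210, 217)


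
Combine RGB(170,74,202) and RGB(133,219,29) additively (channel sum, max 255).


Additive: each channel = min(255, C₁+C₂)
R: 170+133 = 303 → 255
G: 74+219 = 293 → 255
B: 202+29 = 231 → 231
= RGB(255, 255, 231)


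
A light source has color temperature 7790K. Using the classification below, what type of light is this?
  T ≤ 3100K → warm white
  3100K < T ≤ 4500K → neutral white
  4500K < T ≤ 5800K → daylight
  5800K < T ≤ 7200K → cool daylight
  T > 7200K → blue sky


Temperature: 7790K
7790K > 7200K → blue sky
Classification: blue sky


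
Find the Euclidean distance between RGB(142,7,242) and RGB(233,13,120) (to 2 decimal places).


d = √[(R₁-R₂)² + (G₁-G₂)² + (B₁-B₂)²]
d = √[(142-233)² + (7-13)² + (242-120)²]
d = √[8281 + 36 + 14884]
d = √23201
d ≈ 152.32


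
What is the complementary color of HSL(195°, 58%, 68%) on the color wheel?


Complement = opposite side of color wheel = hue + 180°
H' = (195 + 180) mod 360 = 15°
S and L unchanged.
= HSL(15°, 58%, 68%)


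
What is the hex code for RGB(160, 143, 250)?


R = 160 → A0 (hex)
G = 143 → 8F (hex)
B = 250 → FA (hex)
Hex = #A08FFA


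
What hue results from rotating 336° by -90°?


New hue = (H + rotation) mod 360
New hue = (336 -90) mod 360
= 246 mod 360
= 246°


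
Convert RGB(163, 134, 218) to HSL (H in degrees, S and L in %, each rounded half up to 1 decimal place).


Normalize: R'=163/255≈0.6392, G'=134/255≈0.5255, B'=218/255≈0.8549
Max=218/255, Min=134/255, Δ=Max-Min=84/255
L = (Max+Min)/2 = (218+134)/510 = 352/510 = 0.69019… → L = 69.0%
L > 0.5 → S = Δ/(2-Max-Min) = 84/(510-218-134) = 84/158 = 0.53164… → S = 53.2%
(the 1/255 factors cancel in S and H, so raw channel differences can be used)
Max is B' → H = 60 × ((R-G)/Δ + 4) = 60 × ((163-134)/84 + 4)
  29/84 + 4 = 0.3452… + 4 = 4.3452…
  H = 60 × 4.3452… = 260.714…° → H = 260.7°
= HSL(260.7°, 53.2%, 69.0%)


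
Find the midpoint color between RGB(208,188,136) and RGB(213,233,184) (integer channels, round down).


Midpoint: each channel = ⌊(C₁+C₂)/2⌋
R: ⌊(208+213)/2⌋ = 210
G: ⌊(188+233)/2⌋ = 210
B: ⌊(136+184)/2⌋ = 160
= RGB(210, 210, 160)


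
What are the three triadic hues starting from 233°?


Triadic: equally spaced at 120° intervals
H1 = 233°
H2 = (233 + 120) mod 360 = 353°
H3 = (233 + 240) mod 360 = 113°
Triadic = 233°, 353°, 113°


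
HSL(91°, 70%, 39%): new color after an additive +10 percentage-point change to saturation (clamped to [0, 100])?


Original S = 70%
Adjustment = +10 percentage points
New S = 70 + (10) = 80
Clamp to [0, 100] → 80
= HSL(91°, 80%, 39%)


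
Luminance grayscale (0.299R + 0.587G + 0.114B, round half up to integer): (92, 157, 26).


Gray = 0.299×R + 0.587×G + 0.114×B
Gray = 0.299×92 + 0.587×157 + 0.114×26
Gray = 27.508 + 92.159 + 2.964
Gray = 122.631 → round half up → 123
Gray = 123


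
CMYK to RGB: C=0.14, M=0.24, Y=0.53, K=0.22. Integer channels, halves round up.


R = 255 × (1-C) × (1-K) = 255 × 0.86 × 0.78 = 171.054 → 171
G = 255 × (1-M) × (1-K) = 255 × 0.76 × 0.78 = 151.164 → 151
B = 255 × (1-Y) × (1-K) = 255 × 0.47 × 0.78 = 93.483 → 93
= RGB(171, 151, 93)


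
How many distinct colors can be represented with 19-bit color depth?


Colors = 2^bits = 2^19
= 524,288 colors


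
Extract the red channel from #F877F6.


Color: #F877F6
R = F8 = 248
G = 77 = 119
B = F6 = 246
Red = 248


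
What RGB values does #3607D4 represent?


36 → 54 (R)
07 → 7 (G)
D4 → 212 (B)
= RGB(54, 7, 212)


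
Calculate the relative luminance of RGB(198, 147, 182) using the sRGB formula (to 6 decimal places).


Linearize each channel (sRGB transfer function): c = v/255; c_lin = c/12.92 if c ≤ 0.04045, else ((c+0.055)/1.055)^2.4
  R: 198/255 ≈ 0.776471 > 0.04045 → ((0.776471+0.055)/1.055)^2.4 ≈ 0.564712
  G: 147/255 ≈ 0.576471 > 0.04045 → ((0.576471+0.055)/1.055)^2.4 ≈ 0.291771
  B: 182/255 ≈ 0.713725 > 0.04045 → ((0.713725+0.055)/1.055)^2.4 ≈ 0.467784
R_lin = 0.564712, G_lin = 0.291771, B_lin = 0.467784
L = 0.2126×R + 0.7152×G + 0.0722×B
L = 0.2126×0.564712 + 0.7152×0.291771 + 0.0722×0.467784
L ≈ 0.362506


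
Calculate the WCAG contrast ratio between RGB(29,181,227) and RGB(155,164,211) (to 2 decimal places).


Linearize each sRGB channel c=v/255: c/12.92 if c ≤ 0.04045 else ((c+0.055)/1.055)^2.4
L = 0.2126×R_lin + 0.7152×G_lin + 0.0722×B_lin
Color 1 (29,181,227):
  R=29: 29/255≈0.1137 > 0.04045 → ((0.1137+0.055)/1.055)^2.4 ≈ 0.01229
  G=181: 181/255≈0.7098 > 0.04045 → ((0.7098+0.055)/1.055)^2.4 ≈ 0.46208
  B=227: 227/255≈0.8902 > 0.04045 → ((0.8902+0.055)/1.055)^2.4 ≈ 0.76815
  L1 = 0.2126×0.01229 + 0.7152×0.46208 + 0.0722×0.76815 ≈ 0.38855
Color 2 (155,164,211):
  R=155: 155/255≈0.6078 > 0.04045 → ((0.6078+0.055)/1.055)^2.4 ≈ 0.32778
  G=164: 164/255≈0.6431 > 0.04045 → ((0.6431+0.055)/1.055)^2.4 ≈ 0.37124
  B=211: 211/255≈0.8275 > 0.04045 → ((0.8275+0.055)/1.055)^2.4 ≈ 0.65141
  L2 = 0.2126×0.32778 + 0.7152×0.37124 + 0.0722×0.65141 ≈ 0.38223
Lighter = 0.38855, Darker = 0.38223
Ratio = (L_lighter + 0.05) / (L_darker + 0.05)
Ratio = (0.38855 + 0.05) / (0.38223 + 0.05) = 0.43855 / 0.43223 ≈ 1.0146
Ratio ≈ 1.01:1


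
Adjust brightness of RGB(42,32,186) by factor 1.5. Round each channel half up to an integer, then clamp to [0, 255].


Multiply each channel by 1.5, round half up, clamp to [0, 255]
R: 42×1.5 = 63
G: 32×1.5 = 48
B: 186×1.5 = 279 → clamp → 255
= RGB(63, 48, 255)


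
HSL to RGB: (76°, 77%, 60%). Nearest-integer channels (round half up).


H=76°, S=0.77, L=0.60
C = (1-|2L-1|)×S = (1-|0.20|)×0.77 = 0.616
H' = H/60 = 76/60 ≈ 1.2667; X = C×(1-|H' mod 2 - 1|) ≈ 0.4517
m = L - C/2 = 0.60 - 0.308 = 0.292
Sector ⌊H'⌋ = 1 → (R',G',B') = (≈0.4517, 0.616, 0.0)
RGB = ((R'+m)×255, (G'+m)×255, (B'+m)×255) = (189.652, 231.54, 74.46)
Round half up → RGB(190, 232, 74)


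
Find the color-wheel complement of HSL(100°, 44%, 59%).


Complement = opposite side of color wheel = hue + 180°
H' = (100 + 180) mod 360 = 280°
S and L unchanged.
= HSL(280°, 44%, 59%)


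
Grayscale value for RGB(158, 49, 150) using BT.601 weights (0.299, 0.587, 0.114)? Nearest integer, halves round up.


Gray = 0.299×R + 0.587×G + 0.114×B
Gray = 0.299×158 + 0.587×49 + 0.114×150
Gray = 47.242 + 28.763 + 17.100
Gray = 93.105 → round half up → 93
Gray = 93


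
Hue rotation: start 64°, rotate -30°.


New hue = (H + rotation) mod 360
New hue = (64 -30) mod 360
= 34 mod 360
= 34°


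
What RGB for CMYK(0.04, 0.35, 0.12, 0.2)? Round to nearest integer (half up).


R = 255 × (1-C) × (1-K) = 255 × 0.96 × 0.80 = 195.84 → 196
G = 255 × (1-M) × (1-K) = 255 × 0.65 × 0.80 = 132.6 → 133
B = 255 × (1-Y) × (1-K) = 255 × 0.88 × 0.80 = 179.52 → 180
= RGB(196, 133, 180)


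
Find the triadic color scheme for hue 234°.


Triadic: equally spaced at 120° intervals
H1 = 234°
H2 = (234 + 120) mod 360 = 354°
H3 = (234 + 240) mod 360 = 114°
Triadic = 234°, 354°, 114°


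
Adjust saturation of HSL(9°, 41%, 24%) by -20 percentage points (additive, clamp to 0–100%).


Original S = 41%
Adjustment = -20 percentage points
New S = 41 + (-20) = 21
Clamp to [0, 100] → 21
= HSL(9°, 21%, 24%)


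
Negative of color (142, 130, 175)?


Invert: (255-R, 255-G, 255-B)
R: 255-142 = 113
G: 255-130 = 125
B: 255-175 = 80
= RGB(113, 125, 80)


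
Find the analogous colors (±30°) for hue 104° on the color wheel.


Base hue: 104°
Left analog: (104 - 30) mod 360 = 74°
Right analog: (104 + 30) mod 360 = 134°
Analogous hues = 74° and 134°


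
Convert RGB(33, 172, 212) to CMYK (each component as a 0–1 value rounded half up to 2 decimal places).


R'=33/255≈0.1294, G'=172/255≈0.6745, B'=212/255≈0.8314
K = 1 - max(R',G',B') = 1 - 212/255 = 43/255 = 0.16862… → 0.17
(1-R'-K)/(1-K) simplifies to (max-R)/max with max = 212:
C = (212-33)/212 = 179/212 = 0.84433… → 0.84
M = (212-172)/212 = 40/212 = 0.18867… → 0.19
Y = (212-212)/212 = 0/212 = 0 → 0.00
= CMYK(0.84, 0.19, 0.00, 0.17)


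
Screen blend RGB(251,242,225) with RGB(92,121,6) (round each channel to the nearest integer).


Screen: C = 255 - (255-A)×(255-B)/255, rounded to nearest integer
R: 255 - (255-251)×(255-92)/255 = 255 - 652/255 ≈ 255 - 2.557 = 252.443 → 252
G: 255 - (255-242)×(255-121)/255 = 255 - 1742/255 ≈ 255 - 6.831 = 248.169 → 248
B: 255 - (255-225)×(255-6)/255 = 255 - 7470/255 ≈ 255 - 29.294 = 225.706 → 226
= RGB(252, 248, 226)


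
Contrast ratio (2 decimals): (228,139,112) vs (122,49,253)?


Linearize each sRGB channel c=v/255: c/12.92 if c ≤ 0.04045 else ((c+0.055)/1.055)^2.4
L = 0.2126×R_lin + 0.7152×G_lin + 0.0722×B_lin
Color 1 (228,139,112):
  R=228: 228/255≈0.8941 > 0.04045 → ((0.8941+0.055)/1.055)^2.4 ≈ 0.77582
  G=139: 139/255≈0.5451 > 0.04045 → ((0.5451+0.055)/1.055)^2.4 ≈ 0.25818
  B=112: 112/255≈0.4392 > 0.04045 → ((0.4392+0.055)/1.055)^2.4 ≈ 0.16203
  L1 = 0.2126×0.77582 + 0.7152×0.25818 + 0.0722×0.16203 ≈ 0.36129
Color 2 (122,49,253):
  R=122: 122/255≈0.4784 > 0.04045 → ((0.4784+0.055)/1.055)^2.4 ≈ 0.19462
  G=49: 49/255≈0.1922 > 0.04045 → ((0.1922+0.055)/1.055)^2.4 ≈ 0.03071
  B=253: 253/255≈0.9922 > 0.04045 → ((0.9922+0.055)/1.055)^2.4 ≈ 0.98225
  L2 = 0.2126×0.19462 + 0.7152×0.03071 + 0.0722×0.98225 ≈ 0.13426
Lighter = 0.36129, Darker = 0.13426
Ratio = (L_lighter + 0.05) / (L_darker + 0.05)
Ratio = (0.36129 + 0.05) / (0.13426 + 0.05) = 0.41129 / 0.18426 ≈ 2.2321
Ratio ≈ 2.23:1


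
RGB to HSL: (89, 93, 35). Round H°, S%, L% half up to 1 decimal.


Normalize: R'=89/255≈0.3490, G'=93/255≈0.3647, B'=35/255≈0.1373
Max=93/255, Min=35/255, Δ=Max-Min=58/255
L = (Max+Min)/2 = (93+35)/510 = 128/510 = 0.25098… → L = 25.1%
L ≤ 0.5 → S = Δ/(Max+Min) = 58/(93+35) = 58/128 = 0.45312… → S = 45.3%
(the 1/255 factors cancel in S and H, so raw channel differences can be used)
Max is G' → H = 60 × ((B-R)/Δ + 2) = 60 × ((35-89)/58 + 2)
  -54/58 + 2 = -0.9310… + 2 = 1.0689…
  H = 60 × 1.0689… = 64.137…° → H = 64.1°
= HSL(64.1°, 45.3%, 25.1%)


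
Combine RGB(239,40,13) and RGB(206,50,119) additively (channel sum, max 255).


Additive: each channel = min(255, C₁+C₂)
R: 239+206 = 445 → 255
G: 40+50 = 90 → 90
B: 13+119 = 132 → 132
= RGB(255, 90, 132)


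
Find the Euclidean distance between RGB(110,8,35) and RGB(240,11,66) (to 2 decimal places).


d = √[(R₁-R₂)² + (G₁-G₂)² + (B₁-B₂)²]
d = √[(110-240)² + (8-11)² + (35-66)²]
d = √[16900 + 9 + 961]
d = √17870
d ≈ 133.68


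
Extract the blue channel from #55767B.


Color: #55767B
R = 55 = 85
G = 76 = 118
B = 7B = 123
Blue = 123


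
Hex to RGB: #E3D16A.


E3 → 227 (R)
D1 → 209 (G)
6A → 106 (B)
= RGB(227, 209, 106)


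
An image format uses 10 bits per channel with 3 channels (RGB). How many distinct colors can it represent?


Total bits = 10 bits/channel × 3 channels = 30 bits
Distinct colors = 2^30
= 1,073,741,824 colors


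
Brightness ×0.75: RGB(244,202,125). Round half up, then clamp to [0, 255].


Multiply each channel by 0.75, round half up, clamp to [0, 255]
R: 244×0.75 = 183
G: 202×0.75 = 151.5 → round → 152
B: 125×0.75 = 93.75 → round → 94
= RGB(183, 152, 94)


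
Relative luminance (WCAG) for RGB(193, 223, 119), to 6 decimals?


Linearize each channel (sRGB transfer function): c = v/255; c_lin = c/12.92 if c ≤ 0.04045, else ((c+0.055)/1.055)^2.4
  R: 193/255 ≈ 0.756863 > 0.04045 → ((0.756863+0.055)/1.055)^2.4 ≈ 0.533276
  G: 223/255 ≈ 0.874510 > 0.04045 → ((0.874510+0.055)/1.055)^2.4 ≈ 0.737910
  B: 119/255 ≈ 0.466667 > 0.04045 → ((0.466667+0.055)/1.055)^2.4 ≈ 0.184475
R_lin = 0.533276, G_lin = 0.737910, B_lin = 0.184475
L = 0.2126×R + 0.7152×G + 0.0722×B
L = 0.2126×0.533276 + 0.7152×0.737910 + 0.0722×0.184475
L ≈ 0.654447


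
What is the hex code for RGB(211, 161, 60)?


R = 211 → D3 (hex)
G = 161 → A1 (hex)
B = 60 → 3C (hex)
Hex = #D3A13C


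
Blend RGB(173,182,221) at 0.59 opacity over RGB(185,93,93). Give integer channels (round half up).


C = α×F + (1-α)×B, with 1-α = 0.41
R: 0.59×173 + 0.41×185 = 102.07 + 75.85 = 177.92 → 178
G: 0.59×182 + 0.41×93 = 107.38 + 38.13 = 145.51 → 146
B: 0.59×221 + 0.41×93 = 130.39 + 38.13 = 168.52 → 169
= RGB(178, 146, 169)


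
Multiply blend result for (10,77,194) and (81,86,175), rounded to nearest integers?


Multiply: C = A×B/255, rounded to nearest integer
R: 10×81/255 = 810/255 ≈ 3.176 → 3
G: 77×86/255 = 6622/255 ≈ 25.969 → 26
B: 194×175/255 = 33950/255 ≈ 133.137 → 133
= RGB(3, 26, 133)


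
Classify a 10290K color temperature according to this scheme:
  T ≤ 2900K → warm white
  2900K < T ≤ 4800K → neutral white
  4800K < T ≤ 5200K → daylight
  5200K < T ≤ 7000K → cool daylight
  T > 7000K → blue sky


Temperature: 10290K
10290K > 7000K → blue sky
Classification: blue sky


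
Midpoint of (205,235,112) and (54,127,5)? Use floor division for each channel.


Midpoint: each channel = ⌊(C₁+C₂)/2⌋
R: ⌊(205+54)/2⌋ = 129
G: ⌊(235+127)/2⌋ = 181
B: ⌊(112+5)/2⌋ = 58
= RGB(129, 181, 58)


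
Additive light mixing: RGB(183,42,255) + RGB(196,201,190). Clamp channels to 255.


Additive: each channel = min(255, C₁+C₂)
R: 183+196 = 379 → 255
G: 42+201 = 243 → 243
B: 255+190 = 445 → 255
= RGB(255, 243, 255)


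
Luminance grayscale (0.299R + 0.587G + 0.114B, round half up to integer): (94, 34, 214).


Gray = 0.299×R + 0.587×G + 0.114×B
Gray = 0.299×94 + 0.587×34 + 0.114×214
Gray = 28.106 + 19.958 + 24.396
Gray = 72.460 → round half up → 72
Gray = 72


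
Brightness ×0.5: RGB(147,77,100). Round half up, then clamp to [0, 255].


Multiply each channel by 0.5, round half up, clamp to [0, 255]
R: 147×0.5 = 73.5 → round → 74
G: 77×0.5 = 38.5 → round → 39
B: 100×0.5 = 50
= RGB(74, 39, 50)


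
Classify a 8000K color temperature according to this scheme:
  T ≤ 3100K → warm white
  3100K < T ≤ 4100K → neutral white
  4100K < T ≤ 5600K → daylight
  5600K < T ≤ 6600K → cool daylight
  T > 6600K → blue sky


Temperature: 8000K
8000K > 6600K → blue sky
Classification: blue sky


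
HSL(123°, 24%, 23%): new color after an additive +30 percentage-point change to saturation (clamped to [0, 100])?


Original S = 24%
Adjustment = +30 percentage points
New S = 24 + (30) = 54
Clamp to [0, 100] → 54
= HSL(123°, 54%, 23%)


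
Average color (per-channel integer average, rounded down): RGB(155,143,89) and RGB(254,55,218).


Midpoint: each channel = ⌊(C₁+C₂)/2⌋
R: ⌊(155+254)/2⌋ = 204
G: ⌊(143+55)/2⌋ = 99
B: ⌊(89+218)/2⌋ = 153
= RGB(204, 99, 153)


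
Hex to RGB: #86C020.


86 → 134 (R)
C0 → 192 (G)
20 → 32 (B)
= RGB(134, 192, 32)


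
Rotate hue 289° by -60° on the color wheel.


New hue = (H + rotation) mod 360
New hue = (289 -60) mod 360
= 229 mod 360
= 229°


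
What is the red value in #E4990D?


Color: #E4990D
R = E4 = 228
G = 99 = 153
B = 0D = 13
Red = 228


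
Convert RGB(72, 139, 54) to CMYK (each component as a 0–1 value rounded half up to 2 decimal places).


R'=72/255≈0.2824, G'=139/255≈0.5451, B'=54/255≈0.2118
K = 1 - max(R',G',B') = 1 - 139/255 = 116/255 = 0.45490… → 0.45
(1-R'-K)/(1-K) simplifies to (max-R)/max with max = 139:
C = (139-72)/139 = 67/139 = 0.48201… → 0.48
M = (139-139)/139 = 0/139 = 0 → 0.00
Y = (139-54)/139 = 85/139 = 0.61151… → 0.61
= CMYK(0.48, 0.00, 0.61, 0.45)


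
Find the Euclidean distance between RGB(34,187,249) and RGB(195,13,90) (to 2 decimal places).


d = √[(R₁-R₂)² + (G₁-G₂)² + (B₁-B₂)²]
d = √[(34-195)² + (187-13)² + (249-90)²]
d = √[25921 + 30276 + 25281]
d = √81478
d ≈ 285.44


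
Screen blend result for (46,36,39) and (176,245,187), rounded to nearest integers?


Screen: C = 255 - (255-A)×(255-B)/255, rounded to nearest integer
R: 255 - (255-46)×(255-176)/255 = 255 - 16511/255 ≈ 255 - 64.749 = 190.251 → 190
G: 255 - (255-36)×(255-245)/255 = 255 - 2190/255 ≈ 255 - 8.588 = 246.412 → 246
B: 255 - (255-39)×(255-187)/255 = 255 - 14688/255 ≈ 255 - 57.600 = 197.400 → 197
= RGB(190, 246, 197)


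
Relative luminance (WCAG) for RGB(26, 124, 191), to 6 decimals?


Linearize each channel (sRGB transfer function): c = v/255; c_lin = c/12.92 if c ≤ 0.04045, else ((c+0.055)/1.055)^2.4
  R: 26/255 ≈ 0.101961 > 0.04045 → ((0.101961+0.055)/1.055)^2.4 ≈ 0.010330
  G: 124/255 ≈ 0.486275 > 0.04045 → ((0.486275+0.055)/1.055)^2.4 ≈ 0.201556
  B: 191/255 ≈ 0.749020 > 0.04045 → ((0.749020+0.055)/1.055)^2.4 ≈ 0.520996
R_lin = 0.010330, G_lin = 0.201556, B_lin = 0.520996
L = 0.2126×R + 0.7152×G + 0.0722×B
L = 0.2126×0.010330 + 0.7152×0.201556 + 0.0722×0.520996
L ≈ 0.183965


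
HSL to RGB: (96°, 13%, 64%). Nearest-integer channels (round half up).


H=96°, S=0.13, L=0.64
C = (1-|2L-1|)×S = (1-|0.28|)×0.13 = 0.0936
H' = H/60 = 96/60 ≈ 1.6000; X = C×(1-|H' mod 2 - 1|) = 0.03744
m = L - C/2 = 0.64 - 0.0468 = 0.5932
Sector ⌊H'⌋ = 1 → (R',G',B') = (0.03744, 0.0936, 0.0)
RGB = ((R'+m)×255, (G'+m)×255, (B'+m)×255) = (160.8132, 175.134, 151.266)
Round half up → RGB(161, 175, 151)


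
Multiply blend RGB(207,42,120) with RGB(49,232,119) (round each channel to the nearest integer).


Multiply: C = A×B/255, rounded to nearest integer
R: 207×49/255 = 10143/255 ≈ 39.776 → 40
G: 42×232/255 = 9744/255 ≈ 38.212 → 38
B: 120×119/255 = 14280/255 ≈ 56.000 → 56
= RGB(40, 38, 56)


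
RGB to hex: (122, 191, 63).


R = 122 → 7A (hex)
G = 191 → BF (hex)
B = 63 → 3F (hex)
Hex = #7ABF3F


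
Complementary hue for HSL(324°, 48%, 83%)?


Complement = opposite side of color wheel = hue + 180°
H' = (324 + 180) mod 360 = 144°
S and L unchanged.
= HSL(144°, 48%, 83%)


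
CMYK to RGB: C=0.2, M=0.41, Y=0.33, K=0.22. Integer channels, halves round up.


R = 255 × (1-C) × (1-K) = 255 × 0.80 × 0.78 = 159.12 → 159
G = 255 × (1-M) × (1-K) = 255 × 0.59 × 0.78 = 117.351 → 117
B = 255 × (1-Y) × (1-K) = 255 × 0.67 × 0.78 = 133.263 → 133
= RGB(159, 117, 133)


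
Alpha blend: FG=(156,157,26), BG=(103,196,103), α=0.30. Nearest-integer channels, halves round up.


C = α×F + (1-α)×B, with 1-α = 0.70
R: 0.30×156 + 0.70×103 = 46.80 + 72.10 = 118.90 → 119
G: 0.30×157 + 0.70×196 = 47.10 + 137.20 = 184.30 → 184
B: 0.30×26 + 0.70×103 = 7.80 + 72.10 = 79.90 → 80
= RGB(119, 184, 80)


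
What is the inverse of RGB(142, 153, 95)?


Invert: (255-R, 255-G, 255-B)
R: 255-142 = 113
G: 255-153 = 102
B: 255-95 = 160
= RGB(113, 102, 160)


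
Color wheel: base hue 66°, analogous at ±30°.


Base hue: 66°
Left analog: (66 - 30) mod 360 = 36°
Right analog: (66 + 30) mod 360 = 96°
Analogous hues = 36° and 96°


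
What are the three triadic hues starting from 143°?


Triadic: equally spaced at 120° intervals
H1 = 143°
H2 = (143 + 120) mod 360 = 263°
H3 = (143 + 240) mod 360 = 23°
Triadic = 143°, 263°, 23°


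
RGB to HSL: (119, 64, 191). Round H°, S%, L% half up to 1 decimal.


Normalize: R'=119/255≈0.4667, G'=64/255≈0.2510, B'=191/255≈0.7490
Max=191/255, Min=64/255, Δ=Max-Min=127/255
L = (Max+Min)/2 = (191+64)/510 = 255/510 = 0.5 → L = 50.0%
L ≤ 0.5 → S = Δ/(Max+Min) = 127/(191+64) = 127/255 = 0.49803… → S = 49.8%
(the 1/255 factors cancel in S and H, so raw channel differences can be used)
Max is B' → H = 60 × ((R-G)/Δ + 4) = 60 × ((119-64)/127 + 4)
  55/127 + 4 = 0.4330… + 4 = 4.4330…
  H = 60 × 4.4330… = 265.984…° → H = 266.0°
= HSL(266.0°, 49.8%, 50.0%)


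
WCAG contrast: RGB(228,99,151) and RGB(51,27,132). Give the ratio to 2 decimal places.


Linearize each sRGB channel c=v/255: c/12.92 if c ≤ 0.04045 else ((c+0.055)/1.055)^2.4
L = 0.2126×R_lin + 0.7152×G_lin + 0.0722×B_lin
Color 1 (228,99,151):
  R=228: 228/255≈0.8941 > 0.04045 → ((0.8941+0.055)/1.055)^2.4 ≈ 0.77582
  G=99: 99/255≈0.3882 > 0.04045 → ((0.3882+0.055)/1.055)^2.4 ≈ 0.12477
  B=151: 151/255≈0.5922 > 0.04045 → ((0.5922+0.055)/1.055)^2.4 ≈ 0.30947
  L1 = 0.2126×0.77582 + 0.7152×0.12477 + 0.0722×0.30947 ≈ 0.27652
Color 2 (51,27,132):
  R=51: 51/255≈0.2000 > 0.04045 → ((0.2000+0.055)/1.055)^2.4 ≈ 0.03310
  G=27: 27/255≈0.1059 > 0.04045 → ((0.1059+0.055)/1.055)^2.4 ≈ 0.01096
  B=132: 132/255≈0.5176 > 0.04045 → ((0.5176+0.055)/1.055)^2.4 ≈ 0.23074
  L2 = 0.2126×0.03310 + 0.7152×0.01096 + 0.0722×0.23074 ≈ 0.03154
Lighter = 0.27652, Darker = 0.03154
Ratio = (L_lighter + 0.05) / (L_darker + 0.05)
Ratio = (0.27652 + 0.05) / (0.03154 + 0.05) = 0.32652 / 0.08154 ≈ 4.0046
Ratio ≈ 4.00:1


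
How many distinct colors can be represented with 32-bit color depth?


Colors = 2^bits = 2^32
= 4,294,967,296 colors


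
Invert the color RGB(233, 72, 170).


Invert: (255-R, 255-G, 255-B)
R: 255-233 = 22
G: 255-72 = 183
B: 255-170 = 85
= RGB(22, 183, 85)


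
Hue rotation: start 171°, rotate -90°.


New hue = (H + rotation) mod 360
New hue = (171 -90) mod 360
= 81 mod 360
= 81°


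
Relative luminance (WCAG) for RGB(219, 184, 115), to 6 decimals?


Linearize each channel (sRGB transfer function): c = v/255; c_lin = c/12.92 if c ≤ 0.04045, else ((c+0.055)/1.055)^2.4
  R: 219/255 ≈ 0.858824 > 0.04045 → ((0.858824+0.055)/1.055)^2.4 ≈ 0.708376
  G: 184/255 ≈ 0.721569 > 0.04045 → ((0.721569+0.055)/1.055)^2.4 ≈ 0.479320
  B: 115/255 ≈ 0.450980 > 0.04045 → ((0.450980+0.055)/1.055)^2.4 ≈ 0.171441
R_lin = 0.708376, G_lin = 0.479320, B_lin = 0.171441
L = 0.2126×R + 0.7152×G + 0.0722×B
L = 0.2126×0.708376 + 0.7152×0.479320 + 0.0722×0.171441
L ≈ 0.505789


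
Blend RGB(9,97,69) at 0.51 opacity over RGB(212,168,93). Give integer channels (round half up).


C = α×F + (1-α)×B, with 1-α = 0.49
R: 0.51×9 + 0.49×212 = 4.59 + 103.88 = 108.47 → 108
G: 0.51×97 + 0.49×168 = 49.47 + 82.32 = 131.79 → 132
B: 0.51×69 + 0.49×93 = 35.19 + 45.57 = 80.76 → 81
= RGB(108, 132, 81)


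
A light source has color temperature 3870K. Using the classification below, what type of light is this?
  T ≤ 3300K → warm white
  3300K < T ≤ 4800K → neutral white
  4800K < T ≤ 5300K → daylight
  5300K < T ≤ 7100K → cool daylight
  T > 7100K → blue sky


Temperature: 3870K
3300K < 3870K ≤ 4800K → neutral white
Classification: neutral white


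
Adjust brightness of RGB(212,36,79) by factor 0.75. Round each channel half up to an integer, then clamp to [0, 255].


Multiply each channel by 0.75, round half up, clamp to [0, 255]
R: 212×0.75 = 159
G: 36×0.75 = 27
B: 79×0.75 = 59.25 → round → 59
= RGB(159, 27, 59)


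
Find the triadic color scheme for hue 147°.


Triadic: equally spaced at 120° intervals
H1 = 147°
H2 = (147 + 120) mod 360 = 267°
H3 = (147 + 240) mod 360 = 27°
Triadic = 147°, 267°, 27°


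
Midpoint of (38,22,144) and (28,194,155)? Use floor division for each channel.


Midpoint: each channel = ⌊(C₁+C₂)/2⌋
R: ⌊(38+28)/2⌋ = 33
G: ⌊(22+194)/2⌋ = 108
B: ⌊(144+155)/2⌋ = 149
= RGB(33, 108, 149)


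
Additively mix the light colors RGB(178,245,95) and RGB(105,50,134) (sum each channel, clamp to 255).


Additive: each channel = min(255, C₁+C₂)
R: 178+105 = 283 → 255
G: 245+50 = 295 → 255
B: 95+134 = 229 → 229
= RGB(255, 255, 229)


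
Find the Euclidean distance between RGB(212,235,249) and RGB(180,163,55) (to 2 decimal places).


d = √[(R₁-R₂)² + (G₁-G₂)² + (B₁-B₂)²]
d = √[(212-180)² + (235-163)² + (249-55)²]
d = √[1024 + 5184 + 37636]
d = √43844
d ≈ 209.39


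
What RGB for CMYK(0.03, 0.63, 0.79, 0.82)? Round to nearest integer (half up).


R = 255 × (1-C) × (1-K) = 255 × 0.97 × 0.18 = 44.523 → 45
G = 255 × (1-M) × (1-K) = 255 × 0.37 × 0.18 = 16.983 → 17
B = 255 × (1-Y) × (1-K) = 255 × 0.21 × 0.18 = 9.639 → 10
= RGB(45, 17, 10)


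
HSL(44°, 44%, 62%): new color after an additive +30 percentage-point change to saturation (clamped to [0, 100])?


Original S = 44%
Adjustment = +30 percentage points
New S = 44 + (30) = 74
Clamp to [0, 100] → 74
= HSL(44°, 74%, 62%)


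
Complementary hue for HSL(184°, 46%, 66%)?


Complement = opposite side of color wheel = hue + 180°
H' = (184 + 180) mod 360 = 4°
S and L unchanged.
= HSL(4°, 46%, 66%)


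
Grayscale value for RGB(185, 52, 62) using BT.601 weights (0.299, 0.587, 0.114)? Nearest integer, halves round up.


Gray = 0.299×R + 0.587×G + 0.114×B
Gray = 0.299×185 + 0.587×52 + 0.114×62
Gray = 55.315 + 30.524 + 7.068
Gray = 92.907 → round half up → 93
Gray = 93


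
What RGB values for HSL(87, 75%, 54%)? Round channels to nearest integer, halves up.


H=87°, S=0.75, L=0.54
C = (1-|2L-1|)×S = (1-|0.08|)×0.75 = 0.69
H' = H/60 = 87/60 ≈ 1.4500; X = C×(1-|H' mod 2 - 1|) = 0.3795
m = L - C/2 = 0.54 - 0.345 = 0.195
Sector ⌊H'⌋ = 1 → (R',G',B') = (0.3795, 0.69, 0.0)
RGB = ((R'+m)×255, (G'+m)×255, (B'+m)×255) = (146.4975, 225.675, 49.725)
Round half up → RGB(146, 226, 50)


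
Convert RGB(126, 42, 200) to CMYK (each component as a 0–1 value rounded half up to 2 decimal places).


R'=126/255≈0.4941, G'=42/255≈0.1647, B'=200/255≈0.7843
K = 1 - max(R',G',B') = 1 - 200/255 = 55/255 = 0.21568… → 0.22
(1-R'-K)/(1-K) simplifies to (max-R)/max with max = 200:
C = (200-126)/200 = 74/200 = 0.37 → 0.37
M = (200-42)/200 = 158/200 = 0.79 → 0.79
Y = (200-200)/200 = 0/200 = 0 → 0.00
= CMYK(0.37, 0.79, 0.00, 0.22)


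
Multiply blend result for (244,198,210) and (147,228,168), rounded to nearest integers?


Multiply: C = A×B/255, rounded to nearest integer
R: 244×147/255 = 35868/255 ≈ 140.659 → 141
G: 198×228/255 = 45144/255 ≈ 177.035 → 177
B: 210×168/255 = 35280/255 ≈ 138.353 → 138
= RGB(141, 177, 138)


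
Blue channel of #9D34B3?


Color: #9D34B3
R = 9D = 157
G = 34 = 52
B = B3 = 179
Blue = 179


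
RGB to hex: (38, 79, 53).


R = 38 → 26 (hex)
G = 79 → 4F (hex)
B = 53 → 35 (hex)
Hex = #264F35


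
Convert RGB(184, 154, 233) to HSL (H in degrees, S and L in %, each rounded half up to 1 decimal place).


Normalize: R'=184/255≈0.7216, G'=154/255≈0.6039, B'=233/255≈0.9137
Max=233/255, Min=154/255, Δ=Max-Min=79/255
L = (Max+Min)/2 = (233+154)/510 = 387/510 = 0.75882… → L = 75.9%
L > 0.5 → S = Δ/(2-Max-Min) = 79/(510-233-154) = 79/123 = 0.64227… → S = 64.2%
(the 1/255 factors cancel in S and H, so raw channel differences can be used)
Max is B' → H = 60 × ((R-G)/Δ + 4) = 60 × ((184-154)/79 + 4)
  30/79 + 4 = 0.3797… + 4 = 4.3797…
  H = 60 × 4.3797… = 262.784…° → H = 262.8°
= HSL(262.8°, 64.2%, 75.9%)


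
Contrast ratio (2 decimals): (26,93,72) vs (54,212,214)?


Linearize each sRGB channel c=v/255: c/12.92 if c ≤ 0.04045 else ((c+0.055)/1.055)^2.4
L = 0.2126×R_lin + 0.7152×G_lin + 0.0722×B_lin
Color 1 (26,93,72):
  R=26: 26/255≈0.1020 > 0.04045 → ((0.1020+0.055)/1.055)^2.4 ≈ 0.01033
  G=93: 93/255≈0.3647 > 0.04045 → ((0.3647+0.055)/1.055)^2.4 ≈ 0.10946
  B=72: 72/255≈0.2824 > 0.04045 → ((0.2824+0.055)/1.055)^2.4 ≈ 0.06480
  L1 = 0.2126×0.01033 + 0.7152×0.10946 + 0.0722×0.06480 ≈ 0.08516
Color 2 (54,212,214):
  R=54: 54/255≈0.2118 > 0.04045 → ((0.2118+0.055)/1.055)^2.4 ≈ 0.03689
  G=212: 212/255≈0.8314 > 0.04045 → ((0.8314+0.055)/1.055)^2.4 ≈ 0.65837
  B=214: 214/255≈0.8392 > 0.04045 → ((0.8392+0.055)/1.055)^2.4 ≈ 0.67244
  L2 = 0.2126×0.03689 + 0.7152×0.65837 + 0.0722×0.67244 ≈ 0.52726
Lighter = 0.52726, Darker = 0.08516
Ratio = (L_lighter + 0.05) / (L_darker + 0.05)
Ratio = (0.52726 + 0.05) / (0.08516 + 0.05) = 0.57726 / 0.13516 ≈ 4.2709
Ratio ≈ 4.27:1


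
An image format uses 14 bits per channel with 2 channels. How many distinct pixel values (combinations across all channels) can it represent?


Total bits = 14 bits/channel × 2 channels = 28 bits
Distinct pixel values = 2^28
= 268,435,456 pixel values


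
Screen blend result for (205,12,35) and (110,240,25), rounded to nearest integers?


Screen: C = 255 - (255-A)×(255-B)/255, rounded to nearest integer
R: 255 - (255-205)×(255-110)/255 = 255 - 7250/255 ≈ 255 - 28.431 = 226.569 → 227
G: 255 - (255-12)×(255-240)/255 = 255 - 3645/255 ≈ 255 - 14.294 = 240.706 → 241
B: 255 - (255-35)×(255-25)/255 = 255 - 50600/255 ≈ 255 - 198.431 = 56.569 → 57
= RGB(227, 241, 57)


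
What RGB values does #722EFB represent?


72 → 114 (R)
2E → 46 (G)
FB → 251 (B)
= RGB(114, 46, 251)


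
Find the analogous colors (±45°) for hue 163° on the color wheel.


Base hue: 163°
Left analog: (163 - 45) mod 360 = 118°
Right analog: (163 + 45) mod 360 = 208°
Analogous hues = 118° and 208°


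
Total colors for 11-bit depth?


Colors = 2^bits = 2^11
= 2,048 colors


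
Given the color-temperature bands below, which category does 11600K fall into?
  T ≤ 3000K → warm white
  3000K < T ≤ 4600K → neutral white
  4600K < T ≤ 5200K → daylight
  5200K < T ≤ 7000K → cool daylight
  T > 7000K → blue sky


Temperature: 11600K
11600K > 7000K → blue sky
Classification: blue sky


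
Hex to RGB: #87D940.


87 → 135 (R)
D9 → 217 (G)
40 → 64 (B)
= RGB(135, 217, 64)


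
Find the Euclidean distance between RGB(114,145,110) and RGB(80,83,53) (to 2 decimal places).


d = √[(R₁-R₂)² + (G₁-G₂)² + (B₁-B₂)²]
d = √[(114-80)² + (145-83)² + (110-53)²]
d = √[1156 + 3844 + 3249]
d = √8249
d ≈ 90.82


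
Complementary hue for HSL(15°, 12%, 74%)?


Complement = opposite side of color wheel = hue + 180°
H' = (15 + 180) mod 360 = 195°
S and L unchanged.
= HSL(195°, 12%, 74%)


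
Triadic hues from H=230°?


Triadic: equally spaced at 120° intervals
H1 = 230°
H2 = (230 + 120) mod 360 = 350°
H3 = (230 + 240) mod 360 = 110°
Triadic = 230°, 350°, 110°


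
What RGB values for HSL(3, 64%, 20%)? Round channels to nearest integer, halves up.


H=3°, S=0.64, L=0.20
C = (1-|2L-1|)×S = (1-|-0.60|)×0.64 = 0.256
H' = H/60 = 3/60 ≈ 0.0500; X = C×(1-|H' mod 2 - 1|) = 0.0128
m = L - C/2 = 0.20 - 0.128 = 0.072
Sector ⌊H'⌋ = 0 → (R',G',B') = (0.256, 0.0128, 0.0)
RGB = ((R'+m)×255, (G'+m)×255, (B'+m)×255) = (83.64, 21.624, 18.36)
Round half up → RGB(84, 22, 18)


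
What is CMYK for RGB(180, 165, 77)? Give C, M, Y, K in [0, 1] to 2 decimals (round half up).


R'=180/255≈0.7059, G'=165/255≈0.6471, B'=77/255≈0.3020
K = 1 - max(R',G',B') = 1 - 180/255 = 75/255 = 0.29411… → 0.29
(1-R'-K)/(1-K) simplifies to (max-R)/max with max = 180:
C = (180-180)/180 = 0/180 = 0 → 0.00
M = (180-165)/180 = 15/180 = 0.08333… → 0.08
Y = (180-77)/180 = 103/180 = 0.57222… → 0.57
= CMYK(0.00, 0.08, 0.57, 0.29)


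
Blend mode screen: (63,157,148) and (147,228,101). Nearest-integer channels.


Screen: C = 255 - (255-A)×(255-B)/255, rounded to nearest integer
R: 255 - (255-63)×(255-147)/255 = 255 - 20736/255 ≈ 255 - 81.318 = 173.682 → 174
G: 255 - (255-157)×(255-228)/255 = 255 - 2646/255 ≈ 255 - 10.376 = 244.624 → 245
B: 255 - (255-148)×(255-101)/255 = 255 - 16478/255 ≈ 255 - 64.620 = 190.380 → 190
= RGB(174, 245, 190)


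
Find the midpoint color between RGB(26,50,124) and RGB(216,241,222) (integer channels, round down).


Midpoint: each channel = ⌊(C₁+C₂)/2⌋
R: ⌊(26+216)/2⌋ = 121
G: ⌊(50+241)/2⌋ = 145
B: ⌊(124+222)/2⌋ = 173
= RGB(121, 145, 173)


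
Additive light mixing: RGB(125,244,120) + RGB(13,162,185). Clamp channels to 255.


Additive: each channel = min(255, C₁+C₂)
R: 125+13 = 138 → 138
G: 244+162 = 406 → 255
B: 120+185 = 305 → 255
= RGB(138, 255, 255)


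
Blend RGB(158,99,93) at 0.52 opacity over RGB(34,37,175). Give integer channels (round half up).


C = α×F + (1-α)×B, with 1-α = 0.48
R: 0.52×158 + 0.48×34 = 82.16 + 16.32 = 98.48 → 98
G: 0.52×99 + 0.48×37 = 51.48 + 17.76 = 69.24 → 69
B: 0.52×93 + 0.48×175 = 48.36 + 84.00 = 132.36 → 132
= RGB(98, 69, 132)


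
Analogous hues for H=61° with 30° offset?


Base hue: 61°
Left analog: (61 - 30) mod 360 = 31°
Right analog: (61 + 30) mod 360 = 91°
Analogous hues = 31° and 91°


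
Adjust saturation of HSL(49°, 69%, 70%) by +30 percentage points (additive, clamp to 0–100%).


Original S = 69%
Adjustment = +30 percentage points
New S = 69 + (30) = 99
Clamp to [0, 100] → 99
= HSL(49°, 99%, 70%)


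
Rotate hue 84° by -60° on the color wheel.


New hue = (H + rotation) mod 360
New hue = (84 -60) mod 360
= 24 mod 360
= 24°


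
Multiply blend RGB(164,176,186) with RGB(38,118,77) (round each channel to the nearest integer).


Multiply: C = A×B/255, rounded to nearest integer
R: 164×38/255 = 6232/255 ≈ 24.439 → 24
G: 176×118/255 = 20768/255 ≈ 81.443 → 81
B: 186×77/255 = 14322/255 ≈ 56.165 → 56
= RGB(24, 81, 56)


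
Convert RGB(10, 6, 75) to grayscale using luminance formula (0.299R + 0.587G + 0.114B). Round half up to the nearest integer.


Gray = 0.299×R + 0.587×G + 0.114×B
Gray = 0.299×10 + 0.587×6 + 0.114×75
Gray = 2.990 + 3.522 + 8.550
Gray = 15.062 → round half up → 15
Gray = 15


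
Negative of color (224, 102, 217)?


Invert: (255-R, 255-G, 255-B)
R: 255-224 = 31
G: 255-102 = 153
B: 255-217 = 38
= RGB(31, 153, 38)


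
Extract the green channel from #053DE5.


Color: #053DE5
R = 05 = 5
G = 3D = 61
B = E5 = 229
Green = 61


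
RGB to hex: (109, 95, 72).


R = 109 → 6D (hex)
G = 95 → 5F (hex)
B = 72 → 48 (hex)
Hex = #6D5F48


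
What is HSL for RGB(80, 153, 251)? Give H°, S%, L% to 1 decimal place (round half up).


Normalize: R'=80/255≈0.3137, G'=153/255≈0.6000, B'=251/255≈0.9843
Max=251/255, Min=80/255, Δ=Max-Min=171/255
L = (Max+Min)/2 = (251+80)/510 = 331/510 = 0.64901… → L = 64.9%
L > 0.5 → S = Δ/(2-Max-Min) = 171/(510-251-80) = 171/179 = 0.95530… → S = 95.5%
(the 1/255 factors cancel in S and H, so raw channel differences can be used)
Max is B' → H = 60 × ((R-G)/Δ + 4) = 60 × ((80-153)/171 + 4)
  -73/171 + 4 = -0.4269… + 4 = 3.5730…
  H = 60 × 3.5730… = 214.385…° → H = 214.4°
= HSL(214.4°, 95.5%, 64.9%)


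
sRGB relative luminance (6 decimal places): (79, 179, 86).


Linearize each channel (sRGB transfer function): c = v/255; c_lin = c/12.92 if c ≤ 0.04045, else ((c+0.055)/1.055)^2.4
  R: 79/255 ≈ 0.309804 > 0.04045 → ((0.309804+0.055)/1.055)^2.4 ≈ 0.078187
  G: 179/255 ≈ 0.701961 > 0.04045 → ((0.701961+0.055)/1.055)^2.4 ≈ 0.450786
  B: 86/255 ≈ 0.337255 > 0.04045 → ((0.337255+0.055)/1.055)^2.4 ≈ 0.093059
R_lin = 0.078187, G_lin = 0.450786, B_lin = 0.093059
L = 0.2126×R + 0.7152×G + 0.0722×B
L = 0.2126×0.078187 + 0.7152×0.450786 + 0.0722×0.093059
L ≈ 0.345743


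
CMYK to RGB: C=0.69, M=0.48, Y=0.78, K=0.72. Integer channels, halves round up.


R = 255 × (1-C) × (1-K) = 255 × 0.31 × 0.28 = 22.134 → 22
G = 255 × (1-M) × (1-K) = 255 × 0.52 × 0.28 = 37.128 → 37
B = 255 × (1-Y) × (1-K) = 255 × 0.22 × 0.28 = 15.708 → 16
= RGB(22, 37, 16)


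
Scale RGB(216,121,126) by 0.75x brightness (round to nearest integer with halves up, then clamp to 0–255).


Multiply each channel by 0.75, round half up, clamp to [0, 255]
R: 216×0.75 = 162
G: 121×0.75 = 90.75 → round → 91
B: 126×0.75 = 94.5 → round → 95
= RGB(162, 91, 95)
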